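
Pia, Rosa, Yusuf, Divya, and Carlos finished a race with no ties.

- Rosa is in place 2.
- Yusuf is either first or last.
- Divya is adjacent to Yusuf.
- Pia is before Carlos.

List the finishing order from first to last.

From clue 1: Rosa → place 2.
From clues 1–2: Yusuf is in {1,5}.
From clues 1–3: Divya → place 4, Yusuf → place 5.
From clues 1–4: Pia → place 1, Carlos → place 3.

Pia, Rosa, Carlos, Divya, Yusuf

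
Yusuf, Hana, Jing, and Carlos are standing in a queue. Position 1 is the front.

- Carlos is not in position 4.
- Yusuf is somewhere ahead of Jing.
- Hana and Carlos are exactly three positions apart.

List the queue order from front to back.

From clue 1: Carlos is in {1,2,3}.
From clues 1–2: Yusuf is in {1,2,3}.
From clues 1–3: Carlos → position 1, Yusuf → position 2, Jing → position 3, Hana → position 4.

Carlos, Yusuf, Jing, Hana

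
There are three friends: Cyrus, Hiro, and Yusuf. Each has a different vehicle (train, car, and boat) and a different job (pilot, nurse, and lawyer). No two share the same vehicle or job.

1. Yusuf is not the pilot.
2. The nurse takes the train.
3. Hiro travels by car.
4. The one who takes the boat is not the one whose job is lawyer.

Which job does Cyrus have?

With clues 1–4, lawyer and nurse are impossible for Cyrus's job.
That leaves pilot.

pilot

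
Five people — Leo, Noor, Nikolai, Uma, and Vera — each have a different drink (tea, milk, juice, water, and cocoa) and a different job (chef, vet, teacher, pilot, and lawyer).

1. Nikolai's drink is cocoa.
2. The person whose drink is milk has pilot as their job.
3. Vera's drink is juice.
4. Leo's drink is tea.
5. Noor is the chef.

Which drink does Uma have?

milk

Clue 1 rules out cocoa for Uma's drink.
With clues 1–3, juice is impossible for Uma's drink.
With clues 1–4, tea is impossible for Uma's drink.
With clues 1–5, water is impossible for Uma's drink.
That leaves milk.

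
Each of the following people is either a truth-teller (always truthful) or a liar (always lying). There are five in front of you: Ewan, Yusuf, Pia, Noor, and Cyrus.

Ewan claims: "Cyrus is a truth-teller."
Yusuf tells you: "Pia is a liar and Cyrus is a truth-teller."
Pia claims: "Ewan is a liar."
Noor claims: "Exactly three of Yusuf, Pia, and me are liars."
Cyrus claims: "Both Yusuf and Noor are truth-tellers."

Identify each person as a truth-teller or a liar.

Consider Ewan. Suppose Ewan is a truth-teller.
Then no assignment of the remaining roles makes every statement match its speaker's type — contradiction.
So Ewan is a liar.
With that fixed, Pia's statement is true, so Pia is a truth-teller.
With that fixed, Noor's statement is false, so Noor is a liar.
With that fixed, Cyrus's statement is false, so Cyrus is a liar.
With that fixed, Yusuf's statement is false, so Yusuf is a liar.

Ewan: liar, Yusuf: liar, Pia: truth-teller, Noor: liar, Cyrus: liar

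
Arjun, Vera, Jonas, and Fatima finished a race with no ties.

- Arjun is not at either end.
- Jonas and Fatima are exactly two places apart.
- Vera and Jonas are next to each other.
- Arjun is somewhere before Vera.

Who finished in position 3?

Jonas

With clues 1–2, Vera is ruled out for place 3.
With clues 1–3, Fatima is ruled out for place 3.
With clues 1–4, Arjun is ruled out for place 3.
So place 3 is Jonas.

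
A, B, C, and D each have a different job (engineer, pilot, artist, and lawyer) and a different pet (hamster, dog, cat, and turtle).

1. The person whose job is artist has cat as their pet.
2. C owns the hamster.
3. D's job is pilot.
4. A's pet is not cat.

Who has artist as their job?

With clues 1–2, C is impossible for the one with job artist.
With clues 1–3, D is impossible for the one with job artist.
With clues 1–4, A is impossible for the one with job artist.
That leaves B.

B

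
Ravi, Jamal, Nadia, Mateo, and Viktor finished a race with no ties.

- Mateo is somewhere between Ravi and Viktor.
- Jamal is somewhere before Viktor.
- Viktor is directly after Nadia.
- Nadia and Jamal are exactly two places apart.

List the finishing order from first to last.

From clue 1: Mateo is in {2,3,4}.
From clues 1–3: Nadia is in {2,4}.
From clues 1–4: Ravi → place 1, Jamal → place 2, Mateo → place 3, Nadia → place 4, Viktor → place 5.

Ravi, Jamal, Mateo, Nadia, Viktor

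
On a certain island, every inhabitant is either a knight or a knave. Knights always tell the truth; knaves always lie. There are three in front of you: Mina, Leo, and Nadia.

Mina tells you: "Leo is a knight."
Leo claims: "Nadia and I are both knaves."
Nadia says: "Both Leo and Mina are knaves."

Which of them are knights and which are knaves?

Mina: knave, Leo: knave, Nadia: knight

Consider Mina. Suppose Mina is a knight.
Then no assignment of the remaining roles makes every statement match its speaker's type — contradiction.
So Mina is a knave.
Consider Leo. Suppose Leo is a knight.
Then Mina's statement comes out true, contradicting Mina being a knave.
So Leo is a knave.
With that fixed, Nadia's statement is true, so Nadia is a knight.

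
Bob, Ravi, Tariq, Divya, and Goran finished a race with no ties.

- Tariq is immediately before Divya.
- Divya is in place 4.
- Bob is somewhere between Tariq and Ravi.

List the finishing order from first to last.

Ravi, Bob, Tariq, Divya, Goran

From clue 1: Tariq is in {1,2,3,4}.
From clues 1–2: Tariq → place 3, Divya → place 4.
From clues 1–3: Ravi → place 1, Bob → place 2, Goran → place 5.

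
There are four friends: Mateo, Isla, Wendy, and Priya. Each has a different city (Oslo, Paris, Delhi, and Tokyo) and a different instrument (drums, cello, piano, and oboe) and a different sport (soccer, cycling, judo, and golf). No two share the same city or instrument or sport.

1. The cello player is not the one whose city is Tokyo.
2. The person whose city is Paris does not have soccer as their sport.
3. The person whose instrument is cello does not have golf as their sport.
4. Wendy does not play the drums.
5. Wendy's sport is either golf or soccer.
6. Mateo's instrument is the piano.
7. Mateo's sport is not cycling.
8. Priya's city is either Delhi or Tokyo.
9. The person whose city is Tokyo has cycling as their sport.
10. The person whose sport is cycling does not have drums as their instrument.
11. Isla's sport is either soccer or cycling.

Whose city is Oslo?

Wendy

With clues 1–8, Priya is impossible for the one with city Oslo.
With clues 1–11, Isla and Mateo are impossible for the one with city Oslo.
That leaves Wendy.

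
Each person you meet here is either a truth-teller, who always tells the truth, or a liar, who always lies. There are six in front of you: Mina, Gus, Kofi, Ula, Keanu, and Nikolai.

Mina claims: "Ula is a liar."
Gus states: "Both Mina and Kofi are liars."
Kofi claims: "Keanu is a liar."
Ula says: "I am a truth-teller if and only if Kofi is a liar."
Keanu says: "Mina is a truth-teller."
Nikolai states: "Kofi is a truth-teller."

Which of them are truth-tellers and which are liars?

Consider Mina. Suppose Mina is a liar.
Then no assignment of the remaining roles makes every statement match its speaker's type — contradiction.
So Mina is a truth-teller.
With that fixed, Gus's statement is false, so Gus is a liar.
With that fixed, Keanu's statement is true, so Keanu is a truth-teller.
With that fixed, Kofi's statement is false, so Kofi is a liar.
With that fixed, Nikolai's statement is false, so Nikolai is a liar.
Consider Ula. Suppose Ula is a truth-teller.
Then Mina's statement comes out false, contradicting Mina being a truth-teller.
So Ula is a liar.

Mina: truth-teller, Gus: liar, Kofi: liar, Ula: liar, Keanu: truth-teller, Nikolai: liar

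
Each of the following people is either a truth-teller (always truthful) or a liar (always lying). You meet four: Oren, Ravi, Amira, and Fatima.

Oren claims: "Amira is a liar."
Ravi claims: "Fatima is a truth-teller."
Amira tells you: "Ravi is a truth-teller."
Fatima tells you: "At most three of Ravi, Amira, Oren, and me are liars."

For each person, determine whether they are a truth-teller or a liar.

Consider Oren. Suppose Oren is a truth-teller.
Then no assignment of the remaining roles makes every statement match its speaker's type — contradiction.
So Oren is a liar.
Consider Ravi. Suppose Ravi is a liar.
Then no assignment of the remaining roles makes every statement match its speaker's type — contradiction.
So Ravi is a truth-teller.
With that fixed, Amira's statement is true, so Amira is a truth-teller.
With that fixed, Fatima's statement is true, so Fatima is a truth-teller.

Oren: liar, Ravi: truth-teller, Amira: truth-teller, Fatima: truth-teller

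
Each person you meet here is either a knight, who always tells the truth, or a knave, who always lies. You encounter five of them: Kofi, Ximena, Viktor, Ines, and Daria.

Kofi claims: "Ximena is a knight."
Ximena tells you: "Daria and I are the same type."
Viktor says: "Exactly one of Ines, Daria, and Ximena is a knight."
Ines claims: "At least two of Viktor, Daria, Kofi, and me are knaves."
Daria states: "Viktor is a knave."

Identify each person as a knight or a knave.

Kofi: knave, Ximena: knave, Viktor: knave, Ines: knight, Daria: knight

Consider Kofi. Suppose Kofi is a knight.
Then no assignment of the remaining roles makes every statement match its speaker's type — contradiction.
So Kofi is a knave.
Consider Ximena. Suppose Ximena is a knight.
Then Kofi's statement comes out true, contradicting Kofi being a knave.
So Ximena is a knave.
Consider Viktor. Suppose Viktor is a knight.
Then no assignment of the remaining roles makes every statement match its speaker's type — contradiction.
So Viktor is a knave.
With that fixed, Ines's statement is true, so Ines is a knight.
With that fixed, Daria's statement is true, so Daria is a knight.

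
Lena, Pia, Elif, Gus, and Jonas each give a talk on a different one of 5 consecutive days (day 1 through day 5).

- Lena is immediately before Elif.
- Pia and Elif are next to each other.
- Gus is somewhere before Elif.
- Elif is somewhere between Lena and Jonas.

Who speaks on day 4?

Pia

With clues 1–2, Lena is ruled out for day 4.
With clues 1–3, Gus and Jonas are ruled out for day 4.
With clues 1–4, Elif is ruled out for day 4.
So day 4 is Pia.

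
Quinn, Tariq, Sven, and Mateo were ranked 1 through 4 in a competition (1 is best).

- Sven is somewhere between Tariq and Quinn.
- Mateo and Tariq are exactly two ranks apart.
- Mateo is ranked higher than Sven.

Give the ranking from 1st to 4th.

Quinn, Mateo, Sven, Tariq

From clue 1: Sven is in {2,3}.
From clues 1–2: Quinn is in {1,4}.
From clues 1–3: Quinn → rank 1, Mateo → rank 2, Sven → rank 3, Tariq → rank 4.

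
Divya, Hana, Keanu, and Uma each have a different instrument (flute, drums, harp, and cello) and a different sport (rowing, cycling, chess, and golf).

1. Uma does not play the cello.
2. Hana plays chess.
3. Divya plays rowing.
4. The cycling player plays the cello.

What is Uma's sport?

With clues 1–2, chess is impossible for Uma's sport.
With clues 1–3, rowing is impossible for Uma's sport.
With clues 1–4, cycling is impossible for Uma's sport.
That leaves golf.

golf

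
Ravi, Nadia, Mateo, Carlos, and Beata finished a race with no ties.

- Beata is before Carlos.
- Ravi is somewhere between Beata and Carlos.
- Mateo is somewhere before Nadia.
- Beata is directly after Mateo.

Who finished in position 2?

Beata

With clues 1–2, Carlos is ruled out for place 2.
With clues 1–4, Mateo, Nadia, and Ravi are ruled out for place 2.
So place 2 is Beata.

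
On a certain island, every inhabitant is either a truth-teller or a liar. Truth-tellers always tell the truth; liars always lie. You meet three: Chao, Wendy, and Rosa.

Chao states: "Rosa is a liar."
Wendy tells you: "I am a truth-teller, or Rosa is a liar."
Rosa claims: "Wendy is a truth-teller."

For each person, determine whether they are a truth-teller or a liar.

Consider Chao. Suppose Chao is a truth-teller.
Then no assignment of the remaining roles makes every statement match its speaker's type — contradiction.
So Chao is a liar.
Consider Wendy. Suppose Wendy is a liar.
Then no assignment of the remaining roles makes every statement match its speaker's type — contradiction.
So Wendy is a truth-teller.
With that fixed, Rosa's statement is true, so Rosa is a truth-teller.

Chao: liar, Wendy: truth-teller, Rosa: truth-teller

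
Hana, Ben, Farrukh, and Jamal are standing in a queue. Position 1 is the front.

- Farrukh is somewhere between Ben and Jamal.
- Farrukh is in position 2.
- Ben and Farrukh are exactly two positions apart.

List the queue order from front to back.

From clue 1: Farrukh is in {2,3}.
From clues 1–2: Farrukh → position 2.
From clues 1–3: Jamal → position 1, Hana → position 3, Ben → position 4.

Jamal, Farrukh, Hana, Ben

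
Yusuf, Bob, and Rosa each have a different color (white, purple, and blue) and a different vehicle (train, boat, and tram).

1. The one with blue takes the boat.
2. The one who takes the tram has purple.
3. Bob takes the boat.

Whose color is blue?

With clues 1–3, Rosa and Yusuf are impossible for the one with color blue.
That leaves Bob.

Bob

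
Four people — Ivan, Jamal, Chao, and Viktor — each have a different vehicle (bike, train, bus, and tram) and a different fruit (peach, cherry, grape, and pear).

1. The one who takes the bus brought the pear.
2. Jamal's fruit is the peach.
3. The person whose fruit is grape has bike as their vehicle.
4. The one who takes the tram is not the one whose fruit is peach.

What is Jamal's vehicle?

train

With clues 1–2, bus is impossible for Jamal's vehicle.
With clues 1–3, bike is impossible for Jamal's vehicle.
With clues 1–4, tram is impossible for Jamal's vehicle.
That leaves train.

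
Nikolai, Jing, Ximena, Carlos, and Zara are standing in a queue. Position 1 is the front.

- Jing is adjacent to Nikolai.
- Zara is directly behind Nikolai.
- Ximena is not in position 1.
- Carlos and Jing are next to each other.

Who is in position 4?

Zara

With clues 1–2, Jing is ruled out for position 4.
With clues 1–4, Carlos, Nikolai, and Ximena are ruled out for position 4.
So position 4 is Zara.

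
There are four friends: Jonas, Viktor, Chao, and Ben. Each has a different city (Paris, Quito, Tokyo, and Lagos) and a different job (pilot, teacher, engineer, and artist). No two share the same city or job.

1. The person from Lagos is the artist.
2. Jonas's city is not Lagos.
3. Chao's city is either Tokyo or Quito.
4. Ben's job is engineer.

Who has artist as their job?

Viktor

With clues 1–2, Jonas is impossible for the one with job artist.
With clues 1–3, Chao is impossible for the one with job artist.
With clues 1–4, Ben is impossible for the one with job artist.
That leaves Viktor.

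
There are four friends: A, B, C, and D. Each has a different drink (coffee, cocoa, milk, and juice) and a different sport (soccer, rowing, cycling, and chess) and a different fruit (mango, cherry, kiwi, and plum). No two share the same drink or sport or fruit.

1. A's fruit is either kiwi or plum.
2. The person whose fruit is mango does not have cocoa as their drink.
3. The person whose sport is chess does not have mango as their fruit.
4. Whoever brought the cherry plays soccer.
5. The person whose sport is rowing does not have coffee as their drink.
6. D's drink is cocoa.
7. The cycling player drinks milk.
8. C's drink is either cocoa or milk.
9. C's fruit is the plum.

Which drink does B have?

With clues 1–6, cocoa is impossible for B's drink.
With clues 1–8, milk is impossible for B's drink.
With clues 1–9, coffee is impossible for B's drink.
That leaves juice.

juice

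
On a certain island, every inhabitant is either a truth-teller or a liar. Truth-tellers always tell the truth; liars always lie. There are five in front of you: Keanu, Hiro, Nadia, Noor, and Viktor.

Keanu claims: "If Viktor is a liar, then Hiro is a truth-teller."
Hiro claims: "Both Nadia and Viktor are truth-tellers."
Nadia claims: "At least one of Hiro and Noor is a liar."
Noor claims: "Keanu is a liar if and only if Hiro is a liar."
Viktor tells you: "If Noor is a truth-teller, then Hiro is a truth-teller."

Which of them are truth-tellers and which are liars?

Keanu: liar, Hiro: liar, Nadia: truth-teller, Noor: truth-teller, Viktor: liar

Consider Keanu. Suppose Keanu is a truth-teller.
Then no assignment of the remaining roles makes every statement match its speaker's type — contradiction.
So Keanu is a liar.
Consider Hiro. Suppose Hiro is a truth-teller.
Then Keanu's statement comes out true, contradicting Keanu being a liar.
So Hiro is a liar.
With that fixed, Nadia's statement is true, so Nadia is a truth-teller.
With that fixed, Noor's statement is true, so Noor is a truth-teller.
With that fixed, Viktor's statement is false, so Viktor is a liar.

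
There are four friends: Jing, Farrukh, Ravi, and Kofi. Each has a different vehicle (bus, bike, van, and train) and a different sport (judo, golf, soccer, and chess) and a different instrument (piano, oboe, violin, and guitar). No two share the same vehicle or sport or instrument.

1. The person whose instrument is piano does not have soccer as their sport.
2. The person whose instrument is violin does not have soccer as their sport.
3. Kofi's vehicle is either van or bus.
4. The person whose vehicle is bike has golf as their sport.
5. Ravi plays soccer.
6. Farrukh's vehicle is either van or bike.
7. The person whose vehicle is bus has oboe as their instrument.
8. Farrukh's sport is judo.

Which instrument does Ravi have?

guitar

With clues 1–5, piano and violin are impossible for Ravi's instrument.
With clues 1–8, oboe is impossible for Ravi's instrument.
That leaves guitar.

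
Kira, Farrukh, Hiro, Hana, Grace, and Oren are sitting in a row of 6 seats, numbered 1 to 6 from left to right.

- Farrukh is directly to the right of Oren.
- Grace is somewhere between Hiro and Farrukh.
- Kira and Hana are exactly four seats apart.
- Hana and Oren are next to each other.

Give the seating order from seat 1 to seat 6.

From clue 1: Farrukh is in {2,3,4,5,6}.
From clues 1–2: Grace is in {2,3,4,5}.
From clues 1–3: Farrukh is in {3,5}.
From clues 1–4: Hana → seat 1, Oren → seat 2, Farrukh → seat 3, Grace → seat 4, Kira → seat 5, Hiro → seat 6.

Hana, Oren, Farrukh, Grace, Kira, Hiro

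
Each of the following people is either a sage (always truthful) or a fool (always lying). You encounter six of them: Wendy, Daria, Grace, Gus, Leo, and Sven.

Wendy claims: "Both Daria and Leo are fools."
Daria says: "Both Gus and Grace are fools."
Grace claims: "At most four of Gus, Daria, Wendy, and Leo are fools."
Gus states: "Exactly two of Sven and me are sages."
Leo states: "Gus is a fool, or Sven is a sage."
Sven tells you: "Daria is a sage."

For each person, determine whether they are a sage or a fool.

Regardless of anyone's role, Grace's statement is true, so Grace is a sage.
With that fixed, Daria's statement is false, so Daria is a fool.
With that fixed, Sven's statement is false, so Sven is a fool.
With that fixed, Gus's statement is false, so Gus is a fool.
With that fixed, Leo's statement is true, so Leo is a sage.
With that fixed, Wendy's statement is false, so Wendy is a fool.

Wendy: fool, Daria: fool, Grace: sage, Gus: fool, Leo: sage, Sven: fool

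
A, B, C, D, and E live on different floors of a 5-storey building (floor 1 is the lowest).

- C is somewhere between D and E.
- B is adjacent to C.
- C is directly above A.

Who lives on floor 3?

With clues 1–2, A, D, and E are ruled out for floor 3.
With clues 1–3, B is ruled out for floor 3.
So floor 3 is C.

C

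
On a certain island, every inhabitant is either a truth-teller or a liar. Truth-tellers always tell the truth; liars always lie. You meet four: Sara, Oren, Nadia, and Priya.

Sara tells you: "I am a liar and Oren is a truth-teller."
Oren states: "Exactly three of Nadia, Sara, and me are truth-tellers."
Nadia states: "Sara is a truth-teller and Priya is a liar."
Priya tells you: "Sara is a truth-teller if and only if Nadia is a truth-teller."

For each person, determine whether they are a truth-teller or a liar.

Consider Sara. Suppose Sara is a truth-teller.
Then Sara's own statement would have to be true, but it can't be — contradiction.
So Sara is a liar.
With that fixed, Oren's statement is false, so Oren is a liar.
With that fixed, Nadia's statement is false, so Nadia is a liar.
With that fixed, Priya's statement is true, so Priya is a truth-teller.

Sara: liar, Oren: liar, Nadia: liar, Priya: truth-teller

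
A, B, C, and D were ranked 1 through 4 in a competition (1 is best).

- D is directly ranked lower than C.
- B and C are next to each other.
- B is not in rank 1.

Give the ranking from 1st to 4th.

A, B, C, D

From clue 1: C is in {1,2,3}.
From clues 1–2: A is in {1,4}.
From clues 1–3: A → rank 1, B → rank 2, C → rank 3, D → rank 4.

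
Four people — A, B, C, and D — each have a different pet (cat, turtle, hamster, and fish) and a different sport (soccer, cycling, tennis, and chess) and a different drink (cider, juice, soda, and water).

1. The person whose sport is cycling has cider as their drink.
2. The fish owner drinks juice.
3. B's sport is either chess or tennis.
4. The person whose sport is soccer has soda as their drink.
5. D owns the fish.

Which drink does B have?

With clues 1–3, cider is impossible for B's drink.
With clues 1–4, soda is impossible for B's drink.
With clues 1–5, juice is impossible for B's drink.
That leaves water.

water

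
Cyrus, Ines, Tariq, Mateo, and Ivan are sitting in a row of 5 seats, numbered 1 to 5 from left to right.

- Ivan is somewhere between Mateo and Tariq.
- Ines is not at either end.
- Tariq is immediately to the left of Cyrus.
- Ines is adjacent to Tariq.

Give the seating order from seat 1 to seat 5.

Mateo, Ivan, Ines, Tariq, Cyrus

From clue 1: Ivan is in {2,3,4}.
From clues 1–2: Ines is in {2,3,4}.
From clues 1–3: Cyrus is in {2,5}.
From clues 1–4: Mateo → seat 1, Ivan → seat 2, Ines → seat 3, Tariq → seat 4, Cyrus → seat 5.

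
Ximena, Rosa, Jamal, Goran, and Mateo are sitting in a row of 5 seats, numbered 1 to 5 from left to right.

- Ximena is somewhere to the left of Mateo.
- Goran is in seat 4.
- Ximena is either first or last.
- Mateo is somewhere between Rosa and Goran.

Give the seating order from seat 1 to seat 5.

From clue 1: Ximena is in {1,2,3,4}.
From clues 1–2: Goran → seat 4.
From clues 1–3: Ximena → seat 1.
From clues 1–4: Rosa → seat 2, Mateo → seat 3, Jamal → seat 5.

Ximena, Rosa, Mateo, Goran, Jamal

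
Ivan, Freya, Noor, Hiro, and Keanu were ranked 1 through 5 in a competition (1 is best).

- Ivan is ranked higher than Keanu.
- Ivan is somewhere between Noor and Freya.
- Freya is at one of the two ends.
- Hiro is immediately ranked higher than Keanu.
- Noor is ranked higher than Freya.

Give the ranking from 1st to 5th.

Noor, Ivan, Hiro, Keanu, Freya

From clue 1: Ivan is in {1,2,3,4}.
From clues 1–2: Ivan is in {2,3}.
From clues 1–4: Ivan → rank 2.
From clues 1–5: Noor → rank 1, Hiro → rank 3, Keanu → rank 4, Freya → rank 5.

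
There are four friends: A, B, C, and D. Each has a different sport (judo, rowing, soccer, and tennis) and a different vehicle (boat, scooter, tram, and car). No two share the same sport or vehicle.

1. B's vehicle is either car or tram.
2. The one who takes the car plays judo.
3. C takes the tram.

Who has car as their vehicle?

With clues 1–3, A, C, and D are impossible for the one with vehicle car.
That leaves B.

B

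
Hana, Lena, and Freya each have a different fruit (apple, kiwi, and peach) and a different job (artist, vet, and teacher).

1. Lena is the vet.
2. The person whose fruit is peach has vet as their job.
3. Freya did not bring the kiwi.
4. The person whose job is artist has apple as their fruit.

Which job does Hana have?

teacher

Clue 1 rules out vet for Hana's job.
With clues 1–4, artist is impossible for Hana's job.
That leaves teacher.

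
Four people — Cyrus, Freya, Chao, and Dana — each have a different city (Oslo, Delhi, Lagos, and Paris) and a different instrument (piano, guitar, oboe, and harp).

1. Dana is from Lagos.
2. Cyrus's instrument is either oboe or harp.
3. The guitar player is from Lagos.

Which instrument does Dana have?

With clues 1–3, harp, oboe, and piano are impossible for Dana's instrument.
That leaves guitar.

guitar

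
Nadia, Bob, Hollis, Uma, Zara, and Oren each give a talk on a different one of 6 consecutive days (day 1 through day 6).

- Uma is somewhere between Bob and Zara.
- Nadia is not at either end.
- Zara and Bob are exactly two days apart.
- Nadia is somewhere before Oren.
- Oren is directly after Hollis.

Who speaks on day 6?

Oren

With clue 1, Uma is ruled out for day 6.
With clues 1–2, Nadia is ruled out for day 6.
With clues 1–5, Bob, Hollis, and Zara are ruled out for day 6.
So day 6 is Oren.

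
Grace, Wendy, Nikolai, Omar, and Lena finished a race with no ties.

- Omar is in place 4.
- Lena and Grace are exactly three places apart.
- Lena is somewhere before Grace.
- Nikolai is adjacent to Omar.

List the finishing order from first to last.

From clue 1: Omar → place 4.
From clues 1–2: Grace is in {2,5}.
From clues 1–3: Lena → place 2, Grace → place 5.
From clues 1–4: Wendy → place 1, Nikolai → place 3.

Wendy, Lena, Nikolai, Omar, Grace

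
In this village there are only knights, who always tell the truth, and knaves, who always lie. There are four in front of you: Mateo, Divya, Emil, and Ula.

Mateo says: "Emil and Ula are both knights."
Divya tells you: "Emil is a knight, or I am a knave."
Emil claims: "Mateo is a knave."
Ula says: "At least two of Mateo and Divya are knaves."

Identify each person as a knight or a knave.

Consider Mateo. Suppose Mateo is a knight.
Then no assignment of the remaining roles makes every statement match its speaker's type — contradiction.
So Mateo is a knave.
With that fixed, Emil's statement is true, so Emil is a knight.
With that fixed, Divya's statement is true, so Divya is a knight.
With that fixed, Ula's statement is false, so Ula is a knave.

Mateo: knave, Divya: knight, Emil: knight, Ula: knave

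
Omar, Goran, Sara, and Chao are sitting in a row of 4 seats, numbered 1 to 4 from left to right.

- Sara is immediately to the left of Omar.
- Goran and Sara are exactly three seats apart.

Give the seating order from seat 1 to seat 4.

From clue 1: Omar is in {2,3,4}.
From clues 1–2: Sara → seat 1, Omar → seat 2, Chao → seat 3, Goran → seat 4.

Sara, Omar, Chao, Goran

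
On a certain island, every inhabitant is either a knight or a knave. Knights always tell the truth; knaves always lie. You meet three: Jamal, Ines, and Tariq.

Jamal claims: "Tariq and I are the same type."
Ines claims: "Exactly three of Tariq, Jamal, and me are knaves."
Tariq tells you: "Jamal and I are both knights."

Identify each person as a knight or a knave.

Consider Jamal. Suppose Jamal is a knave.
Then no assignment of the remaining roles makes every statement match its speaker's type — contradiction.
So Jamal is a knight.
With that fixed, Ines's statement is false, so Ines is a knave.
Consider Tariq. Suppose Tariq is a knave.
Then Jamal's statement comes out false, contradicting Jamal being a knight.
So Tariq is a knight.

Jamal: knight, Ines: knave, Tariq: knight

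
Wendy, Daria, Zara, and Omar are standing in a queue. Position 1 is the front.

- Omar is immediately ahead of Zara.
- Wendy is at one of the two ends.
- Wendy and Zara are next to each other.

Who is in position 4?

Wendy

With clue 1, Omar is ruled out for position 4.
With clues 1–3, Daria and Zara are ruled out for position 4.
So position 4 is Wendy.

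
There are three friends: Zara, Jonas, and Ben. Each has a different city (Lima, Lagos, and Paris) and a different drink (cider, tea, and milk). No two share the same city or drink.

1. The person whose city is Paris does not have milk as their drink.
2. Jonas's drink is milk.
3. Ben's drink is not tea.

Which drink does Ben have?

With clues 1–2, milk is impossible for Ben's drink.
With clues 1–3, tea is impossible for Ben's drink.
That leaves cider.

cider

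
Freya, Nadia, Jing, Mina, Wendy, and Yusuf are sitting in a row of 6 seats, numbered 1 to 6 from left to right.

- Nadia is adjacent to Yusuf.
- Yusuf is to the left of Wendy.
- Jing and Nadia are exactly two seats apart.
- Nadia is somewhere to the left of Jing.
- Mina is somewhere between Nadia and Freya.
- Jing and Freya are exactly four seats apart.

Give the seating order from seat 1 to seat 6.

From clues 1–2: Wendy is in {3,4,5,6}.
From clues 1–4: Nadia is in {1,2,3,4}.
From clues 1–5: Freya is in {1,5,6}.
From clues 1–6: Freya → seat 1, Mina → seat 2, Nadia → seat 3, Yusuf → seat 4, Jing → seat 5, Wendy → seat 6.

Freya, Mina, Nadia, Yusuf, Jing, Wendy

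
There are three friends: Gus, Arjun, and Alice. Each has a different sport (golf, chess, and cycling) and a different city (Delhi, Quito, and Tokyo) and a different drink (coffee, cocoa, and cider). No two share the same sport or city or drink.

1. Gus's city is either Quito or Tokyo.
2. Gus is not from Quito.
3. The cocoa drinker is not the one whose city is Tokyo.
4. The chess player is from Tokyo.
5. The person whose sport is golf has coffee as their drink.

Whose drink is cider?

Gus

With clues 1–5, Alice and Arjun are impossible for the one with drink cider.
That leaves Gus.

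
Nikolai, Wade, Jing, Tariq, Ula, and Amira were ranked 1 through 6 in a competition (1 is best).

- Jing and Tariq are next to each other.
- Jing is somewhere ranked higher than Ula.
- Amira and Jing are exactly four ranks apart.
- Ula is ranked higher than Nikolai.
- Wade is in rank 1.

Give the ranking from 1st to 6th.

From clues 1–2: Ula is in {3,4,5,6}.
From clues 1–3: Jing is in {1,2,5}.
From clues 1–4: Jing is in {1,2}.
From clues 1–5: Wade → rank 1, Jing → rank 2, Tariq → rank 3, Ula → rank 4, Nikolai → rank 5, Amira → rank 6.

Wade, Jing, Tariq, Ula, Nikolai, Amira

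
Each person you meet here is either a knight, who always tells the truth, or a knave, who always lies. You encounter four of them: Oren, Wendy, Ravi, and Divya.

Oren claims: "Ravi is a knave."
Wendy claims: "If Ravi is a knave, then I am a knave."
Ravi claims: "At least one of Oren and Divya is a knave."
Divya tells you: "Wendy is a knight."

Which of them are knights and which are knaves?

Consider Oren. Suppose Oren is a knight.
Then no assignment of the remaining roles makes every statement match its speaker's type — contradiction.
So Oren is a knave.
With that fixed, Ravi's statement is true, so Ravi is a knight.
With that fixed, Wendy's statement is true, so Wendy is a knight.
With that fixed, Divya's statement is true, so Divya is a knight.

Oren: knave, Wendy: knight, Ravi: knight, Divya: knight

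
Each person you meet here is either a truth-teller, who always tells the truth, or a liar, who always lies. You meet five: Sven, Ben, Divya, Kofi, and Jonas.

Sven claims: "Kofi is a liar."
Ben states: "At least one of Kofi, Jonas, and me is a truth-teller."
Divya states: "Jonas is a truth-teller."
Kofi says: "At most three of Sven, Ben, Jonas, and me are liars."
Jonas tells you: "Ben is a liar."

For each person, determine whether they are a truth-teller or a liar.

Consider Sven. Suppose Sven is a truth-teller.
Then no assignment of the remaining roles makes every statement match its speaker's type — contradiction.
So Sven is a liar.
Consider Ben. Suppose Ben is a liar.
Then no assignment of the remaining roles makes every statement match its speaker's type — contradiction.
So Ben is a truth-teller.
With that fixed, Kofi's statement is true, so Kofi is a truth-teller.
With that fixed, Jonas's statement is false, so Jonas is a liar.
With that fixed, Divya's statement is false, so Divya is a liar.

Sven: liar, Ben: truth-teller, Divya: liar, Kofi: truth-teller, Jonas: liar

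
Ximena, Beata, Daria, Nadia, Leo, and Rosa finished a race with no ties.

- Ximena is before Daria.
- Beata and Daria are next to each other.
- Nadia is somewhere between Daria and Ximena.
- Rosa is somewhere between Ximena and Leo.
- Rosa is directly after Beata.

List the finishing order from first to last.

From clue 1: Ximena is in {1,2,3,4,5}.
From clues 1–2: Ximena is in {1,2,3,4}.
From clues 1–3: Ximena is in {1,2,3}.
From clues 1–4: Ximena is in {1,3}.
From clues 1–5: Ximena → place 1, Nadia → place 2, Daria → place 3, Beata → place 4, Rosa → place 5, Leo → place 6.

Ximena, Nadia, Daria, Beata, Rosa, Leo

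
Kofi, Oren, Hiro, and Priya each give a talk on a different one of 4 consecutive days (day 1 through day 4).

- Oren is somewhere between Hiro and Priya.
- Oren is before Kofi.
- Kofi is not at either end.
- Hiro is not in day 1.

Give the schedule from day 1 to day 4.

Priya, Oren, Kofi, Hiro

From clue 1: Oren is in {2,3}.
From clues 1–2: Oren → day 2.
From clues 1–3: Kofi → day 3.
From clues 1–4: Priya → day 1, Hiro → day 4.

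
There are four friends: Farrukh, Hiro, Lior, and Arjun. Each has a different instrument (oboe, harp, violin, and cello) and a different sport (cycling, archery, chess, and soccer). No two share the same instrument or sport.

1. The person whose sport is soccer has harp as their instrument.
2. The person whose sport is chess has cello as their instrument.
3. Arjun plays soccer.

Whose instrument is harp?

With clues 1–3, Farrukh, Hiro, and Lior are impossible for the one with instrument harp.
That leaves Arjun.

Arjun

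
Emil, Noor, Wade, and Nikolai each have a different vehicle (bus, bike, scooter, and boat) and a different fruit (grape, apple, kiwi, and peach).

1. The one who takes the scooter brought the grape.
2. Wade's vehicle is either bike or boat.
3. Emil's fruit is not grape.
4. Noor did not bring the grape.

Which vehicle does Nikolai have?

scooter

With clues 1–4, bike, boat, and bus are impossible for Nikolai's vehicle.
That leaves scooter.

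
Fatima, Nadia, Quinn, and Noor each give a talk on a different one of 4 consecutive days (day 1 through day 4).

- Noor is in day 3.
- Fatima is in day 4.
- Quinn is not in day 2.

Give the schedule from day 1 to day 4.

Quinn, Nadia, Noor, Fatima

From clue 1: Noor → day 3.
From clues 1–2: Fatima → day 4.
From clues 1–3: Quinn → day 1, Nadia → day 2.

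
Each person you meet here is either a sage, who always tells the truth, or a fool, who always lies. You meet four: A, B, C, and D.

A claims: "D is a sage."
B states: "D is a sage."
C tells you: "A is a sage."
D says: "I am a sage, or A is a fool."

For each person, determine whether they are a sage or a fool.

Consider A. Suppose A is a fool.
Then no assignment of the remaining roles makes every statement match its speaker's type — contradiction.
So A is a sage.
With that fixed, C's statement is true, so C is a sage.
Consider B. Suppose B is a fool.
Then no assignment of the remaining roles makes every statement match its speaker's type — contradiction.
So B is a sage.
Consider D. Suppose D is a fool.
Then A's statement comes out false, contradicting A being a sage.
So D is a sage.

A: sage, B: sage, C: sage, D: sage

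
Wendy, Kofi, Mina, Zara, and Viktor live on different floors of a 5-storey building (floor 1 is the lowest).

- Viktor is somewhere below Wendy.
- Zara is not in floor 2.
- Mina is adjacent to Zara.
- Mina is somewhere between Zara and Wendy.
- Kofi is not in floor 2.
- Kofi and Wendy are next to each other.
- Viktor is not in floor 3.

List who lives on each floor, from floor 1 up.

From clue 1: Wendy is in {2,3,4,5}.
From clues 1–4: Mina is in {2,3,4}.
From clues 1–6: Mina is in {2,4}.
From clues 1–7: Viktor → floor 1, Wendy → floor 2, Kofi → floor 3, Mina → floor 4, Zara → floor 5.

Viktor, Wendy, Kofi, Mina, Zara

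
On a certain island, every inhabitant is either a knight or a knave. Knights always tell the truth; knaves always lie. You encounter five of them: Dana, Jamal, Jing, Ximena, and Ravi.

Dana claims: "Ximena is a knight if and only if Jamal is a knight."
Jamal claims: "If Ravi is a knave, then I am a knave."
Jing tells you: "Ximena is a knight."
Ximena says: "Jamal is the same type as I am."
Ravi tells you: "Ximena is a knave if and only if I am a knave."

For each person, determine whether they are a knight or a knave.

Dana: knight, Jamal: knight, Jing: knight, Ximena: knight, Ravi: knight

Consider Dana. Suppose Dana is a knave.
Then no assignment of the remaining roles makes every statement match its speaker's type — contradiction.
So Dana is a knight.
Consider Jamal. Suppose Jamal is a knave.
Then Jamal's own statement would have to be false, but it can't be — contradiction.
So Jamal is a knight.
Consider Jing. Suppose Jing is a knave.
Then no assignment of the remaining roles makes every statement match its speaker's type — contradiction.
So Jing is a knight.
Consider Ximena. Suppose Ximena is a knave.
Then Dana's statement comes out false, contradicting Dana being a knight.
So Ximena is a knight.
Consider Ravi. Suppose Ravi is a knave.
Then Jamal's statement comes out false, contradicting Jamal being a knight.
So Ravi is a knight.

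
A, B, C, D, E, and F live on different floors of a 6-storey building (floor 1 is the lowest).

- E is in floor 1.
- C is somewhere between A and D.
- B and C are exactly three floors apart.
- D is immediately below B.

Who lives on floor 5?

With clue 1, E is ruled out for floor 5.
With clues 1–3, B is ruled out for floor 5.
With clues 1–4, A, C, and F are ruled out for floor 5.
So floor 5 is D.

D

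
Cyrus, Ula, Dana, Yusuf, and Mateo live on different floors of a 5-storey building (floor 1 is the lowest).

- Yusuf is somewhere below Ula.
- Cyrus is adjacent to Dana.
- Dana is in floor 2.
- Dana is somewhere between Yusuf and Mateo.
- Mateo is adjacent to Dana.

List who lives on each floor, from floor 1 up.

From clue 1: Ula is in {2,3,4,5}.
From clues 1–3: Dana → floor 2.
From clues 1–4: Cyrus → floor 3.
From clues 1–5: Mateo → floor 1, Yusuf → floor 4, Ula → floor 5.

Mateo, Dana, Cyrus, Yusuf, Ula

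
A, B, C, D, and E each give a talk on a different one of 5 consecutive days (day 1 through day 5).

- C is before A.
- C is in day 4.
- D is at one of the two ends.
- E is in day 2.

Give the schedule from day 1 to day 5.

D, E, B, C, A

From clue 1: A is in {2,3,4,5}.
From clues 1–2: C → day 4, A → day 5.
From clues 1–3: D → day 1.
From clues 1–4: E → day 2, B → day 3.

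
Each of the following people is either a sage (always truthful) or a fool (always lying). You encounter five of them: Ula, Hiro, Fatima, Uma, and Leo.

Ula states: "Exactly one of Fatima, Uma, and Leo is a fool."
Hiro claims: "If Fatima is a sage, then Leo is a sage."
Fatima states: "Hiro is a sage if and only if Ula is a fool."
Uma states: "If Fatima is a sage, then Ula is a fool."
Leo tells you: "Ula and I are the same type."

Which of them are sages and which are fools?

Ula: sage, Hiro: sage, Fatima: fool, Uma: sage, Leo: sage

Consider Ula. Suppose Ula is a fool.
Then whichever role Leo has, Leo's statement has the wrong truth value — contradiction.
So Ula is a sage.
Consider Hiro. Suppose Hiro is a fool.
Then no assignment of the remaining roles makes every statement match its speaker's type — contradiction.
So Hiro is a sage.
With that fixed, Fatima's statement is false, so Fatima is a fool.
With that fixed, Uma's statement is true, so Uma is a sage.
Consider Leo. Suppose Leo is a fool.
Then Ula's statement comes out false, contradicting Ula being a sage.
So Leo is a sage.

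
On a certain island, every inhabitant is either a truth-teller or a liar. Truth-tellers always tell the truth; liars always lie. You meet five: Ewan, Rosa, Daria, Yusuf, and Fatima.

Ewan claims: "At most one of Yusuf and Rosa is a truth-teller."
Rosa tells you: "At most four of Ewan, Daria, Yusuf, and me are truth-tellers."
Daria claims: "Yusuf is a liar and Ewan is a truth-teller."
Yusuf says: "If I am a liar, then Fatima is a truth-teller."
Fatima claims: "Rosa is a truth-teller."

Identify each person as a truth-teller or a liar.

Ewan: liar, Rosa: truth-teller, Daria: liar, Yusuf: truth-teller, Fatima: truth-teller

Regardless of anyone's role, Rosa's statement is true, so Rosa is a truth-teller.
With that fixed, Fatima's statement is true, so Fatima is a truth-teller.
With that fixed, Yusuf's statement is true, so Yusuf is a truth-teller.
With that fixed, Ewan's statement is false, so Ewan is a liar.
With that fixed, Daria's statement is false, so Daria is a liar.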